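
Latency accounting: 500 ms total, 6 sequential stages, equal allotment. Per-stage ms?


Formula: per_stage = total_budget / stages
per_stage = 500 / 6
per_stage = 83.33 ms

83.33 ms


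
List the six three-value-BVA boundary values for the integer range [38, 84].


Range: [38, 84]
Boundaries: just below min, min, min+1, max-1, max, just above max
Values: [37, 38, 39, 83, 84, 85]

[37, 38, 39, 83, 84, 85]


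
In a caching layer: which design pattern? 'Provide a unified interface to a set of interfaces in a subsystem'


This matches the Facade pattern

Facade


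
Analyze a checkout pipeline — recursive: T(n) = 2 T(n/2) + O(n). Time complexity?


Reasoning: master theorem case 2 (merge-sort recurrence)
Complexity: O(n log n)

O(n log n)


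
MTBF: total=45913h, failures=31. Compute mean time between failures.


Formula: MTBF = Total operating time / Number of failures
MTBF = 45913 / 31
MTBF = 1481.06 hours

1481.06 hours


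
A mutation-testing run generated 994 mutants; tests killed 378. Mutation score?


Mutation score = killed / total * 100
Mutation score = 378 / 994 * 100
Mutation score = 38.03%

38.03%


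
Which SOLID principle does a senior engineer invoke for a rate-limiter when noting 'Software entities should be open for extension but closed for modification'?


This describes the Open/Closed Principle (OCP)

Open/Closed Principle (OCP)


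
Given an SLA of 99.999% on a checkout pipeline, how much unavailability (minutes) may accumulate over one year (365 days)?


Formula: allowed downtime = period * (100 - SLA) / 100
Period (year (365 days)) = 525600 minutes
Unavailability fraction = (100 - 99.999) / 100
Allowed downtime = 525600 * (100 - 99.999) / 100
Allowed downtime = 5.256 minutes

5.256 minutes


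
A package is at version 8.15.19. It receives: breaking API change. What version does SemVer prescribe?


Current: 8.15.19
Change category: 'breaking API change' → major bump
SemVer rule: major bump → increment MAJOR, reset MINOR and PATCH to 0
New: 9.0.0

9.0.0


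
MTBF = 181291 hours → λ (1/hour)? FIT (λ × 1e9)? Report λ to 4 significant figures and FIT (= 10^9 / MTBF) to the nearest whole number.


Formula: λ = 1 / MTBF; FIT = λ × 1e9 = 1e9 / MTBF
λ = 1 / 181291 ≈ 5.516e-06 failures/hour
FIT = 1e9 / 181291 ≈ 5516 failures per 1e9 hours (nearest whole number)

λ = 5.516e-06 /h, FIT = 5516


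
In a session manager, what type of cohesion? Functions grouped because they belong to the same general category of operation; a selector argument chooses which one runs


Reasoning: Grouped by category of activity, not by data or sequence
Type: Logical cohesion

Logical cohesion


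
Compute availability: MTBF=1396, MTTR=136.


Availability = MTBF / (MTBF + MTTR)
Availability = 1396 / (1396 + 136)
Availability = 1396 / 1532
Availability = 91.1227%

91.1227%


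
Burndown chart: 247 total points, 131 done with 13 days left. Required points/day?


Formula: Required rate = Remaining points / Days left
Remaining = 247 - 131 = 116 points
Required rate = 116 / 13 = 8.92 points/day

8.92 points/day


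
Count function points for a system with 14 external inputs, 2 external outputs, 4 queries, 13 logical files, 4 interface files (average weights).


UFP = EI*4 + EO*5 + EQ*4 + ILF*10 + EIF*7
UFP = 14*4 + 2*5 + 4*4 + 13*10 + 4*7
UFP = 56 + 10 + 16 + 130 + 28
UFP = 240

240


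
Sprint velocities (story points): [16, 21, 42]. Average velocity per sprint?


Formula: Avg velocity = Total points / Number of sprints
Points: [16, 21, 42]
Sum = 16 + 21 + 42 = 79
Avg velocity = 79 / 3 = 26.33 points/sprint

26.33 points/sprint


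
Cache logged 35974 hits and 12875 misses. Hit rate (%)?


Formula: hit rate = hits / (hits + misses) * 100
hit rate = 35974 / (35974 + 12875) * 100
hit rate = 35974 / 48849 * 100
hit rate = 73.64%

73.64%


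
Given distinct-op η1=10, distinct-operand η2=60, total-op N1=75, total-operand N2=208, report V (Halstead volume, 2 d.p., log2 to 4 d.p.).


Formula: V = N * log2(η), where N = N1 + N2 and η = η1 + η2
η = 10 + 60 = 70
N = 75 + 208 = 283
log2(70) ≈ 6.1293
V = 283 * 6.1293 = 1734.59

1734.59


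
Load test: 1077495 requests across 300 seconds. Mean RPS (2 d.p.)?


Formula: throughput = requests / seconds
throughput = 1077495 / 300
throughput = 3591.65 requests/second

3591.65 requests/second


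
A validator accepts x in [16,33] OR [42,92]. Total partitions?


Valid ranges: [16,33] and [42,92]
Class 1: x < 16 — invalid
Class 2: 16 ≤ x ≤ 33 — valid
Class 3: 33 < x < 42 — invalid (gap between ranges)
Class 4: 42 ≤ x ≤ 92 — valid
Class 5: x > 92 — invalid
Total equivalence classes: 5

5 equivalence classes


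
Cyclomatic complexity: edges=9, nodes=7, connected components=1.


Formula: V(G) = E - N + 2P
V(G) = 9 - 7 + 2*1
V(G) = 2 + 2
V(G) = 4

4


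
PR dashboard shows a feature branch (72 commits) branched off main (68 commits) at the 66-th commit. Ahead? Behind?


Common ancestor: commit #66
feature commits after divergence: 72 - 66 = 6
main commits after divergence: 68 - 66 = 2
feature is 6 commits ahead of main
main is 2 commits ahead of feature

feature ahead: 6, main ahead: 2


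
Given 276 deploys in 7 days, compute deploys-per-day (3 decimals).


Formula: deployments per day = releases / days
= 276 / 7
= 39.429 deploys/day
(equivalently, 276.0 deploys/week)

39.429 deploys/day


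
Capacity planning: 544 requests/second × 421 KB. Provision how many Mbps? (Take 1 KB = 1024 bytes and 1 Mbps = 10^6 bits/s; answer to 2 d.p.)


Formula: Mbps = payload_bytes * RPS * 8 / 1e6
Payload per request = 421 KB = 421 * 1024 = 431104 bytes
Total bytes/sec = 431104 * 544 = 234520576
Total bits/sec = 234520576 * 8 = 1876164608
Mbps = 1876164608 / 1e6 = 1876.16

1876.16 Mbps


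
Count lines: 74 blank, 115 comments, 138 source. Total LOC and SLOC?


Total LOC = blank + comment + code
Total LOC = 74 + 115 + 138 = 327
SLOC (source only) = code = 138

Total LOC: 327, SLOC: 138


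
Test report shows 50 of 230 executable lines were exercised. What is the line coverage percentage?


Coverage = covered / total * 100
Coverage = 50 / 230 * 100
Coverage = 21.74%

21.74%


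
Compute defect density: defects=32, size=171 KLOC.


Defect density = defects / KLOC
Defect density = 32 / 171
Defect density = 0.187 defects/KLOC

0.187 defects/KLOC


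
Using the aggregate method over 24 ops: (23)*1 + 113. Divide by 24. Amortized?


Formula: Amortized cost = Total cost / Operations
Total cost = (23 * 1) + (1 * 113)
Total cost = 23 + 113 = 136
Amortized = 136 / 24 = 5.6667

5.6667


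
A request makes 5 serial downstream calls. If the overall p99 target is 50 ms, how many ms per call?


Formula: per_stage = total_budget / stages
per_stage = 50 / 5
per_stage = 10.0 ms

10.0 ms


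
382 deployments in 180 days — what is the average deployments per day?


Formula: deployments per day = releases / days
= 382 / 180
= 2.122 deploys/day
(equivalently, 14.86 deploys/week)

2.122 deploys/day


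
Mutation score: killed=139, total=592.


Mutation score = killed / total * 100
Mutation score = 139 / 592 * 100
Mutation score = 23.48%

23.48%


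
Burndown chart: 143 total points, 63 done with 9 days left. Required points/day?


Formula: Required rate = Remaining points / Days left
Remaining = 143 - 63 = 80 points
Required rate = 80 / 9 = 8.89 points/day

8.89 points/day


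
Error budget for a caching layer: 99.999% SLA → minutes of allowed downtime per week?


Formula: allowed downtime = period * (100 - SLA) / 100
Period (week) = 10080 minutes
Unavailability fraction = (100 - 99.999) / 100
Allowed downtime = 10080 * (100 - 99.999) / 100
Allowed downtime = 0.1008 minutes

0.1008 minutes


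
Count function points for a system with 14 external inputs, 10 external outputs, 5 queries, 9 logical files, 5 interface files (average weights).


UFP = EI*4 + EO*5 + EQ*4 + ILF*10 + EIF*7
UFP = 14*4 + 10*5 + 5*4 + 9*10 + 5*7
UFP = 56 + 50 + 20 + 90 + 35
UFP = 251

251


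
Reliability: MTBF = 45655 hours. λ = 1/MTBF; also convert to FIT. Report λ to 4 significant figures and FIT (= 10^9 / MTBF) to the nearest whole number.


Formula: λ = 1 / MTBF; FIT = λ × 1e9 = 1e9 / MTBF
λ = 1 / 45655 ≈ 2.190e-05 failures/hour
FIT = 1e9 / 45655 ≈ 21903 failures per 1e9 hours (nearest whole number)

λ = 2.190e-05 /h, FIT = 21903


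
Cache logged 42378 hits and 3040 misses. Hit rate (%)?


Formula: hit rate = hits / (hits + misses) * 100
hit rate = 42378 / (42378 + 3040) * 100
hit rate = 42378 / 45418 * 100
hit rate = 93.31%

93.31%


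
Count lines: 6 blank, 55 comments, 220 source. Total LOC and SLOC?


Total LOC = blank + comment + code
Total LOC = 6 + 55 + 220 = 281
SLOC (source only) = code = 220

Total LOC: 281, SLOC: 220


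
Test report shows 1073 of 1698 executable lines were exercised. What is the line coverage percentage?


Coverage = covered / total * 100
Coverage = 1073 / 1698 * 100
Coverage = 63.19%

63.19%


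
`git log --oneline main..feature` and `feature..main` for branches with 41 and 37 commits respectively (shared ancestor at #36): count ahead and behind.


Common ancestor: commit #36
feature commits after divergence: 41 - 36 = 5
main commits after divergence: 37 - 36 = 1
feature is 5 commits ahead of main
main is 1 commits ahead of feature

feature ahead: 5, main ahead: 1


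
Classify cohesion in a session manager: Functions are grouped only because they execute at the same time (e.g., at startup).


Reasoning: Related by timing only
Type: Temporal cohesion

Temporal cohesion


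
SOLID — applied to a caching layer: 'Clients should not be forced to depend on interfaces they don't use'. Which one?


This describes the Interface Segregation Principle (ISP)

Interface Segregation Principle (ISP)


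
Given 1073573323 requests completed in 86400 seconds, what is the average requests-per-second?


Formula: throughput = requests / seconds
throughput = 1073573323 / 86400
throughput = 12425.62 requests/second

12425.62 requests/second


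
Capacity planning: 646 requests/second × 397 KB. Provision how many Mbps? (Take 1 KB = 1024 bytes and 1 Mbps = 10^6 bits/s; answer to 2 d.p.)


Formula: Mbps = payload_bytes * RPS * 8 / 1e6
Payload per request = 397 KB = 397 * 1024 = 406528 bytes
Total bytes/sec = 406528 * 646 = 262617088
Total bits/sec = 262617088 * 8 = 2100936704
Mbps = 2100936704 / 1e6 = 2100.94

2100.94 Mbps


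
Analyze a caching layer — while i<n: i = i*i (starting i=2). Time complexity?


Reasoning: squaring drives double-exponential growth; iterations ~ log log n
Complexity: O(log log n)

O(log log n)


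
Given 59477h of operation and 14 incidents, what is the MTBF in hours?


Formula: MTBF = Total operating time / Number of failures
MTBF = 59477 / 14
MTBF = 4248.36 hours

4248.36 hours


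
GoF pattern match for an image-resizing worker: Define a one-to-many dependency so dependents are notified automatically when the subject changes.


This matches the Observer pattern

Observer


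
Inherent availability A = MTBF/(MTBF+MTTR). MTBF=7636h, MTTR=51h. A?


Availability = MTBF / (MTBF + MTTR)
Availability = 7636 / (7636 + 51)
Availability = 7636 / 7687
Availability = 99.3365%

99.3365%


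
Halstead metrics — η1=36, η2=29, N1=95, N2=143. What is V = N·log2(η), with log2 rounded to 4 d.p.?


Formula: V = N * log2(η), where N = N1 + N2 and η = η1 + η2
η = 36 + 29 = 65
N = 95 + 143 = 238
log2(65) ≈ 6.0224
V = 238 * 6.0224 = 1433.33

1433.33


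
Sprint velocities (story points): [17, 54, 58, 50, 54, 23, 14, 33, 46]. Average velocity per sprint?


Formula: Avg velocity = Total points / Number of sprints
Points: [17, 54, 58, 50, 54, 23, 14, 33, 46]
Sum = 17 + 54 + 58 + 50 + 54 + 23 + 14 + 33 + 46 = 349
Avg velocity = 349 / 9 = 38.78 points/sprint

38.78 points/sprint


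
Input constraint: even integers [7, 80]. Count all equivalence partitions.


Constraint: even integers in [7, 80]
Class 1: x < 7 — out-of-range invalid
Class 2: x in [7,80] but odd — wrong type invalid
Class 3: x in [7,80] and even — valid
Class 4: x > 80 — out-of-range invalid
Total equivalence classes: 4

4 equivalence classes


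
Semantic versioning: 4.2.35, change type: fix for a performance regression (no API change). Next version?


Current: 4.2.35
Change category: 'fix for a performance regression (no API change)' → patch bump
SemVer rule: patch bump → increment PATCH (MAJOR and MINOR unchanged)
New: 4.2.36

4.2.36


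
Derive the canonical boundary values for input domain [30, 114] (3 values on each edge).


Range: [30, 114]
Boundaries: just below min, min, min+1, max-1, max, just above max
Values: [29, 30, 31, 113, 114, 115]

[29, 30, 31, 113, 114, 115]


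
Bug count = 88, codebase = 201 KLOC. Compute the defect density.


Defect density = defects / KLOC
Defect density = 88 / 201
Defect density = 0.438 defects/KLOC

0.438 defects/KLOC


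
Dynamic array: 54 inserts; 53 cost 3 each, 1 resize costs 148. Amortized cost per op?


Formula: Amortized cost = Total cost / Operations
Total cost = (53 * 3) + (1 * 148)
Total cost = 159 + 148 = 307
Amortized = 307 / 54 = 5.6852

5.6852


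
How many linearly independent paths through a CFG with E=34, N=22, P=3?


Formula: V(G) = E - N + 2P
V(G) = 34 - 22 + 2*3
V(G) = 12 + 6
V(G) = 18

18


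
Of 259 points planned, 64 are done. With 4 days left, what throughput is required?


Formula: Required rate = Remaining points / Days left
Remaining = 259 - 64 = 195 points
Required rate = 195 / 4 = 48.75 points/day

48.75 points/day


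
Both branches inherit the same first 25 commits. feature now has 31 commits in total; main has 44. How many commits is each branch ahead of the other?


Common ancestor: commit #25
feature commits after divergence: 31 - 25 = 6
main commits after divergence: 44 - 25 = 19
feature is 6 commits ahead of main
main is 19 commits ahead of feature

feature ahead: 6, main ahead: 19


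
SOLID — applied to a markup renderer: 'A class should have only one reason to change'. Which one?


This describes the Single Responsibility Principle (SRP)

Single Responsibility Principle (SRP)


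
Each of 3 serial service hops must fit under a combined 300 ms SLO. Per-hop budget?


Formula: per_stage = total_budget / stages
per_stage = 300 / 3
per_stage = 100.0 ms

100.0 ms


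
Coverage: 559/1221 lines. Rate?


Coverage = covered / total * 100
Coverage = 559 / 1221 * 100
Coverage = 45.78%

45.78%


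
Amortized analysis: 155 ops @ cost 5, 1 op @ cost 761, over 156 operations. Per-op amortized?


Formula: Amortized cost = Total cost / Operations
Total cost = (155 * 5) + (1 * 761)
Total cost = 775 + 761 = 1536
Amortized = 1536 / 156 = 9.8462

9.8462


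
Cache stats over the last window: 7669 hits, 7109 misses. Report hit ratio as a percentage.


Formula: hit rate = hits / (hits + misses) * 100
hit rate = 7669 / (7669 + 7109) * 100
hit rate = 7669 / 14778 * 100
hit rate = 51.89%

51.89%


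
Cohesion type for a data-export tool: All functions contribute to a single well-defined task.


Reasoning: Best: single purpose
Type: Functional cohesion

Functional cohesion


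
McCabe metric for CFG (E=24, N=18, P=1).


Formula: V(G) = E - N + 2P
V(G) = 24 - 18 + 2*1
V(G) = 6 + 2
V(G) = 8

8


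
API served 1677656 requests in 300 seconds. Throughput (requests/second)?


Formula: throughput = requests / seconds
throughput = 1677656 / 300
throughput = 5592.19 requests/second

5592.19 requests/second


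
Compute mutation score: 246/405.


Mutation score = killed / total * 100
Mutation score = 246 / 405 * 100
Mutation score = 60.74%

60.74%


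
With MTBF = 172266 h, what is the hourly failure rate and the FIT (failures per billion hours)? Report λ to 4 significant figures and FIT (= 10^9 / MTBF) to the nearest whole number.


Formula: λ = 1 / MTBF; FIT = λ × 1e9 = 1e9 / MTBF
λ = 1 / 172266 ≈ 5.805e-06 failures/hour
FIT = 1e9 / 172266 ≈ 5805 failures per 1e9 hours (nearest whole number)

λ = 5.805e-06 /h, FIT = 5805


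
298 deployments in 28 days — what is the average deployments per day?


Formula: deployments per day = releases / days
= 298 / 28
= 10.643 deploys/day
(equivalently, 74.5 deploys/week)

10.643 deploys/day


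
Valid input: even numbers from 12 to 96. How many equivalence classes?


Constraint: even integers in [12, 96]
Class 1: x < 12 — out-of-range invalid
Class 2: x in [12,96] but odd — wrong type invalid
Class 3: x in [12,96] and even — valid
Class 4: x > 96 — out-of-range invalid
Total equivalence classes: 4

4 equivalence classes


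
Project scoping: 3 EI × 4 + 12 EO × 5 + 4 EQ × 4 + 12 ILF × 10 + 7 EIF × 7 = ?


UFP = EI*4 + EO*5 + EQ*4 + ILF*10 + EIF*7
UFP = 3*4 + 12*5 + 4*4 + 12*10 + 7*7
UFP = 12 + 60 + 16 + 120 + 49
UFP = 257

257


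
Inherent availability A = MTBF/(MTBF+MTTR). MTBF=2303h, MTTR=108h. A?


Availability = MTBF / (MTBF + MTTR)
Availability = 2303 / (2303 + 108)
Availability = 2303 / 2411
Availability = 95.5205%

95.5205%


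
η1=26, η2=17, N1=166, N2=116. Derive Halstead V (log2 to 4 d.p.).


Formula: V = N * log2(η), where N = N1 + N2 and η = η1 + η2
η = 26 + 17 = 43
N = 166 + 116 = 282
log2(43) ≈ 5.4263
V = 282 * 5.4263 = 1530.22

1530.22


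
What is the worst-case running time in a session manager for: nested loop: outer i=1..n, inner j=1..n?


Reasoning: n iterations times n iterations
Complexity: O(n^2)

O(n^2)


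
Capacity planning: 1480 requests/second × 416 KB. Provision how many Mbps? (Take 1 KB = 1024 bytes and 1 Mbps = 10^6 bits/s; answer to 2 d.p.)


Formula: Mbps = payload_bytes * RPS * 8 / 1e6
Payload per request = 416 KB = 416 * 1024 = 425984 bytes
Total bytes/sec = 425984 * 1480 = 630456320
Total bits/sec = 630456320 * 8 = 5043650560
Mbps = 5043650560 / 1e6 = 5043.65

5043.65 Mbps


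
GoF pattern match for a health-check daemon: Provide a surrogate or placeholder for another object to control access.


This matches the Proxy pattern

Proxy


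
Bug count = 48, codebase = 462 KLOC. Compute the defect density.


Defect density = defects / KLOC
Defect density = 48 / 462
Defect density = 0.104 defects/KLOC

0.104 defects/KLOC


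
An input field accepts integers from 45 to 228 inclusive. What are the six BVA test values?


Range: [45, 228]
Boundaries: just below min, min, min+1, max-1, max, just above max
Values: [44, 45, 46, 227, 228, 229]

[44, 45, 46, 227, 228, 229]


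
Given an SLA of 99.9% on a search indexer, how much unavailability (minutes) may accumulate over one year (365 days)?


Formula: allowed downtime = period * (100 - SLA) / 100
Period (year (365 days)) = 525600 minutes
Unavailability fraction = (100 - 99.9) / 100
Allowed downtime = 525600 * (100 - 99.9) / 100
Allowed downtime = 525.6 minutes

525.6 minutes


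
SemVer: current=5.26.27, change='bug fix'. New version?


Current: 5.26.27
Change category: 'bug fix' → patch bump
SemVer rule: patch bump → increment PATCH (MAJOR and MINOR unchanged)
New: 5.26.28

5.26.28


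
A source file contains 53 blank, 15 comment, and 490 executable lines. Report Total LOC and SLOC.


Total LOC = blank + comment + code
Total LOC = 53 + 15 + 490 = 558
SLOC (source only) = code = 490

Total LOC: 558, SLOC: 490


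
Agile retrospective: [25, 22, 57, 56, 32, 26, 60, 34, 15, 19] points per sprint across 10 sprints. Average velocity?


Formula: Avg velocity = Total points / Number of sprints
Points: [25, 22, 57, 56, 32, 26, 60, 34, 15, 19]
Sum = 25 + 22 + 57 + 56 + 32 + 26 + 60 + 34 + 15 + 19 = 346
Avg velocity = 346 / 10 = 34.6 points/sprint

34.6 points/sprint


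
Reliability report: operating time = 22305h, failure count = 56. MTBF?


Formula: MTBF = Total operating time / Number of failures
MTBF = 22305 / 56
MTBF = 398.3 hours

398.3 hours


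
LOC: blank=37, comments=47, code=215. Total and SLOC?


Total LOC = blank + comment + code
Total LOC = 37 + 47 + 215 = 299
SLOC (source only) = code = 215

Total LOC: 299, SLOC: 215


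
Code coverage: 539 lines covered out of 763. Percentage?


Coverage = covered / total * 100
Coverage = 539 / 763 * 100
Coverage = 70.64%

70.64%


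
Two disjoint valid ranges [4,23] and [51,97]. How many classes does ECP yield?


Valid ranges: [4,23] and [51,97]
Class 1: x < 4 — invalid
Class 2: 4 ≤ x ≤ 23 — valid
Class 3: 23 < x < 51 — invalid (gap between ranges)
Class 4: 51 ≤ x ≤ 97 — valid
Class 5: x > 97 — invalid
Total equivalence classes: 5

5 equivalence classes


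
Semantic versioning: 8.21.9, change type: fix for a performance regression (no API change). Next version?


Current: 8.21.9
Change category: 'fix for a performance regression (no API change)' → patch bump
SemVer rule: patch bump → increment PATCH (MAJOR and MINOR unchanged)
New: 8.21.10

8.21.10


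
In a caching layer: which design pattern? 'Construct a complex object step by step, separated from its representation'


This matches the Builder pattern

Builder


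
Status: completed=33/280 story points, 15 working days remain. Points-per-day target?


Formula: Required rate = Remaining points / Days left
Remaining = 280 - 33 = 247 points
Required rate = 247 / 15 = 16.47 points/day

16.47 points/day


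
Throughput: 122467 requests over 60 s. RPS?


Formula: throughput = requests / seconds
throughput = 122467 / 60
throughput = 2041.12 requests/second

2041.12 requests/second


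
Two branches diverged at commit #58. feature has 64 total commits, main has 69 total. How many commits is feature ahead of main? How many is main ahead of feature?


Common ancestor: commit #58
feature commits after divergence: 64 - 58 = 6
main commits after divergence: 69 - 58 = 11
feature is 6 commits ahead of main
main is 11 commits ahead of feature

feature ahead: 6, main ahead: 11


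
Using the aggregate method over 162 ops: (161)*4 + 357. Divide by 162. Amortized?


Formula: Amortized cost = Total cost / Operations
Total cost = (161 * 4) + (1 * 357)
Total cost = 644 + 357 = 1001
Amortized = 1001 / 162 = 6.179

6.179


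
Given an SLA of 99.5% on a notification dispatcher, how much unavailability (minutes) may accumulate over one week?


Formula: allowed downtime = period * (100 - SLA) / 100
Period (week) = 10080 minutes
Unavailability fraction = (100 - 99.5) / 100
Allowed downtime = 10080 * (100 - 99.5) / 100
Allowed downtime = 50.4 minutes

50.4 minutes


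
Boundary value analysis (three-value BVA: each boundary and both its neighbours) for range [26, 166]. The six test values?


Range: [26, 166]
Boundaries: just below min, min, min+1, max-1, max, just above max
Values: [25, 26, 27, 165, 166, 167]

[25, 26, 27, 165, 166, 167]


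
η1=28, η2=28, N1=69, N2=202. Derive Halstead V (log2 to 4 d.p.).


Formula: V = N * log2(η), where N = N1 + N2 and η = η1 + η2
η = 28 + 28 = 56
N = 69 + 202 = 271
log2(56) ≈ 5.8074
V = 271 * 5.8074 = 1573.81

1573.81


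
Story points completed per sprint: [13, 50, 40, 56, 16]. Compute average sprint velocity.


Formula: Avg velocity = Total points / Number of sprints
Points: [13, 50, 40, 56, 16]
Sum = 13 + 50 + 40 + 56 + 16 = 175
Avg velocity = 175 / 5 = 35.0 points/sprint

35.0 points/sprint


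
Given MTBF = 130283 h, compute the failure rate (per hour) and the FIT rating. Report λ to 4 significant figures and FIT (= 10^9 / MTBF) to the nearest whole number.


Formula: λ = 1 / MTBF; FIT = λ × 1e9 = 1e9 / MTBF
λ = 1 / 130283 ≈ 7.676e-06 failures/hour
FIT = 1e9 / 130283 ≈ 7676 failures per 1e9 hours (nearest whole number)

λ = 7.676e-06 /h, FIT = 7676


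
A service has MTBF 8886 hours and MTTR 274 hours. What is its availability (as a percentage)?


Availability = MTBF / (MTBF + MTTR)
Availability = 8886 / (8886 + 274)
Availability = 8886 / 9160
Availability = 97.0087%

97.0087%


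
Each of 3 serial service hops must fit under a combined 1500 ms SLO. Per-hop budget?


Formula: per_stage = total_budget / stages
per_stage = 1500 / 3
per_stage = 500.0 ms

500.0 ms


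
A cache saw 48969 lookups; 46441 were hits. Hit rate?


Formula: hit rate = hits / (hits + misses) * 100
hit rate = 46441 / (46441 + 2528) * 100
hit rate = 46441 / 48969 * 100
hit rate = 94.84%

94.84%


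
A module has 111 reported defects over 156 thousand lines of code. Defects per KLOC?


Defect density = defects / KLOC
Defect density = 111 / 156
Defect density = 0.712 defects/KLOC

0.712 defects/KLOC


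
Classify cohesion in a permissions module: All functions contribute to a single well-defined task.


Reasoning: Best: single purpose
Type: Functional cohesion

Functional cohesion


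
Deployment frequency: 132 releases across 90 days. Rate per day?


Formula: deployments per day = releases / days
= 132 / 90
= 1.467 deploys/day
(equivalently, 10.27 deploys/week)

1.467 deploys/day


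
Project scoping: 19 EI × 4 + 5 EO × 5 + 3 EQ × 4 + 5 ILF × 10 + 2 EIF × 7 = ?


UFP = EI*4 + EO*5 + EQ*4 + ILF*10 + EIF*7
UFP = 19*4 + 5*5 + 3*4 + 5*10 + 2*7
UFP = 76 + 25 + 12 + 50 + 14
UFP = 177

177


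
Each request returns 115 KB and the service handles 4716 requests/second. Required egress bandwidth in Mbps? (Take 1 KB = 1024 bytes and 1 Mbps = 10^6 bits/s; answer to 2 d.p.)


Formula: Mbps = payload_bytes * RPS * 8 / 1e6
Payload per request = 115 KB = 115 * 1024 = 117760 bytes
Total bytes/sec = 117760 * 4716 = 555356160
Total bits/sec = 555356160 * 8 = 4442849280
Mbps = 4442849280 / 1e6 = 4442.85

4442.85 Mbps


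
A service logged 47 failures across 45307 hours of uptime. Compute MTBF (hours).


Formula: MTBF = Total operating time / Number of failures
MTBF = 45307 / 47
MTBF = 963.98 hours

963.98 hours


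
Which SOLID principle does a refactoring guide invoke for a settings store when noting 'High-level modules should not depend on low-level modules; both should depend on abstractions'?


This describes the Dependency Inversion Principle (DIP)

Dependency Inversion Principle (DIP)


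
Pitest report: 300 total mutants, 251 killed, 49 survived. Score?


Mutation score = killed / total * 100
Mutation score = 251 / 300 * 100
Mutation score = 83.67%

83.67%


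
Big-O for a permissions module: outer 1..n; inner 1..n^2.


Reasoning: n times n^2
Complexity: O(n^3)

O(n^3)


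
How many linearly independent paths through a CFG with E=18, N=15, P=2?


Formula: V(G) = E - N + 2P
V(G) = 18 - 15 + 2*2
V(G) = 3 + 4
V(G) = 7

7


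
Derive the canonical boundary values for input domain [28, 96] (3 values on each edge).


Range: [28, 96]
Boundaries: just below min, min, min+1, max-1, max, just above max
Values: [27, 28, 29, 95, 96, 97]

[27, 28, 29, 95, 96, 97]


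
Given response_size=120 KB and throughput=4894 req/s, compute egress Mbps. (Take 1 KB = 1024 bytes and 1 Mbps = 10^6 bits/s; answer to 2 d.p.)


Formula: Mbps = payload_bytes * RPS * 8 / 1e6
Payload per request = 120 KB = 120 * 1024 = 122880 bytes
Total bytes/sec = 122880 * 4894 = 601374720
Total bits/sec = 601374720 * 8 = 4810997760
Mbps = 4810997760 / 1e6 = 4811.0

4811.0 Mbps


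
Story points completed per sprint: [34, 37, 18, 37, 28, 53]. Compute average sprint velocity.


Formula: Avg velocity = Total points / Number of sprints
Points: [34, 37, 18, 37, 28, 53]
Sum = 34 + 37 + 18 + 37 + 28 + 53 = 207
Avg velocity = 207 / 6 = 34.5 points/sprint

34.5 points/sprint


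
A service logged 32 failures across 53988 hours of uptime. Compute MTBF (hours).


Formula: MTBF = Total operating time / Number of failures
MTBF = 53988 / 32
MTBF = 1687.13 hours

1687.13 hours


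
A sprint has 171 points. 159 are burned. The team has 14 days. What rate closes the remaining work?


Formula: Required rate = Remaining points / Days left
Remaining = 171 - 159 = 12 points
Required rate = 12 / 14 = 0.86 points/day

0.86 points/day


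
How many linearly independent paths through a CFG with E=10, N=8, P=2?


Formula: V(G) = E - N + 2P
V(G) = 10 - 8 + 2*2
V(G) = 2 + 4
V(G) = 6

6


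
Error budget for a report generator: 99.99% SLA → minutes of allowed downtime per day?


Formula: allowed downtime = period * (100 - SLA) / 100
Period (day) = 1440 minutes
Unavailability fraction = (100 - 99.99) / 100
Allowed downtime = 1440 * (100 - 99.99) / 100
Allowed downtime = 0.144 minutes

0.144 minutes


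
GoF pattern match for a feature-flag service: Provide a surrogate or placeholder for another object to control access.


This matches the Proxy pattern

Proxy


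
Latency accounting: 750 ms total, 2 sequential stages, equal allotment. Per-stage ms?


Formula: per_stage = total_budget / stages
per_stage = 750 / 2
per_stage = 375.0 ms

375.0 ms


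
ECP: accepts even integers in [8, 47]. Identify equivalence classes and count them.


Constraint: even integers in [8, 47]
Class 1: x < 8 — out-of-range invalid
Class 2: x in [8,47] but odd — wrong type invalid
Class 3: x in [8,47] and even — valid
Class 4: x > 47 — out-of-range invalid
Total equivalence classes: 4

4 equivalence classes


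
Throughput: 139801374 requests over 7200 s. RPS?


Formula: throughput = requests / seconds
throughput = 139801374 / 7200
throughput = 19416.86 requests/second

19416.86 requests/second


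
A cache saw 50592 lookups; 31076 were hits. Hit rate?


Formula: hit rate = hits / (hits + misses) * 100
hit rate = 31076 / (31076 + 19516) * 100
hit rate = 31076 / 50592 * 100
hit rate = 61.42%

61.42%


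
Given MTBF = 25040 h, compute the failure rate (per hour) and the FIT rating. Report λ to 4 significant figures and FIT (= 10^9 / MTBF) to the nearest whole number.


Formula: λ = 1 / MTBF; FIT = λ × 1e9 = 1e9 / MTBF
λ = 1 / 25040 ≈ 3.994e-05 failures/hour
FIT = 1e9 / 25040 ≈ 39936 failures per 1e9 hours (nearest whole number)

λ = 3.994e-05 /h, FIT = 39936


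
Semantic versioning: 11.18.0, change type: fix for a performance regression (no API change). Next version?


Current: 11.18.0
Change category: 'fix for a performance regression (no API change)' → patch bump
SemVer rule: patch bump → increment PATCH (MAJOR and MINOR unchanged)
New: 11.18.1

11.18.1


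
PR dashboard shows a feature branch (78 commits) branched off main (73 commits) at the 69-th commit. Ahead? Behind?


Common ancestor: commit #69
feature commits after divergence: 78 - 69 = 9
main commits after divergence: 73 - 69 = 4
feature is 9 commits ahead of main
main is 4 commits ahead of feature

feature ahead: 9, main ahead: 4


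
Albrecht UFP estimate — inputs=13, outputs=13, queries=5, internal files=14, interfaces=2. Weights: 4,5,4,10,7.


UFP = EI*4 + EO*5 + EQ*4 + ILF*10 + EIF*7
UFP = 13*4 + 13*5 + 5*4 + 14*10 + 2*7
UFP = 52 + 65 + 20 + 140 + 14
UFP = 291

291


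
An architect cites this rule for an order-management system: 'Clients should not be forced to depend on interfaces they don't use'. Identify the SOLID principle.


This describes the Interface Segregation Principle (ISP)

Interface Segregation Principle (ISP)


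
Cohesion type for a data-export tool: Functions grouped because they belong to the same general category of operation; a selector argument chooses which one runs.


Reasoning: Grouped by category of activity, not by data or sequence
Type: Logical cohesion

Logical cohesion


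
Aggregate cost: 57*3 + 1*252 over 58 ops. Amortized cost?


Formula: Amortized cost = Total cost / Operations
Total cost = (57 * 3) + (1 * 252)
Total cost = 171 + 252 = 423
Amortized = 423 / 58 = 7.2931

7.2931


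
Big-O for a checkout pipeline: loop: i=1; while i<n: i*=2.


Reasoning: i doubles each step so iterations are log2(n)
Complexity: O(log n)

O(log n)


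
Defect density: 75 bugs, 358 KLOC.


Defect density = defects / KLOC
Defect density = 75 / 358
Defect density = 0.209 defects/KLOC

0.209 defects/KLOC


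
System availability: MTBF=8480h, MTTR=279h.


Availability = MTBF / (MTBF + MTTR)
Availability = 8480 / (8480 + 279)
Availability = 8480 / 8759
Availability = 96.8147%

96.8147%


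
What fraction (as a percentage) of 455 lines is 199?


Coverage = covered / total * 100
Coverage = 199 / 455 * 100
Coverage = 43.74%

43.74%


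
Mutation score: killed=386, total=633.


Mutation score = killed / total * 100
Mutation score = 386 / 633 * 100
Mutation score = 60.98%

60.98%


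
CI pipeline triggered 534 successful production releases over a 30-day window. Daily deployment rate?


Formula: deployments per day = releases / days
= 534 / 30
= 17.8 deploys/day
(equivalently, 124.6 deploys/week)

17.8 deploys/day


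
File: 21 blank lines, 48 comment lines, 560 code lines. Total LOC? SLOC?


Total LOC = blank + comment + code
Total LOC = 21 + 48 + 560 = 629
SLOC (source only) = code = 560

Total LOC: 629, SLOC: 560


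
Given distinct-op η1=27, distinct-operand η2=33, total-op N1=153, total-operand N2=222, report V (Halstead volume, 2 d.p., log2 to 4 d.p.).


Formula: V = N * log2(η), where N = N1 + N2 and η = η1 + η2
η = 27 + 33 = 60
N = 153 + 222 = 375
log2(60) ≈ 5.9069
V = 375 * 5.9069 = 2215.09

2215.09


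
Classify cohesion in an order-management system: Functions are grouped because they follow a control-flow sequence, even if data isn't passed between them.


Reasoning: Grouped by order of execution within a routine, not by data flow
Type: Procedural cohesion

Procedural cohesion


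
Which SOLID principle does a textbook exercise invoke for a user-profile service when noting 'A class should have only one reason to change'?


This describes the Single Responsibility Principle (SRP)

Single Responsibility Principle (SRP)


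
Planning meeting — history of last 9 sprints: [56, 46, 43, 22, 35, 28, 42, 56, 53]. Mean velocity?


Formula: Avg velocity = Total points / Number of sprints
Points: [56, 46, 43, 22, 35, 28, 42, 56, 53]
Sum = 56 + 46 + 43 + 22 + 35 + 28 + 42 + 56 + 53 = 381
Avg velocity = 381 / 9 = 42.33 points/sprint

42.33 points/sprint


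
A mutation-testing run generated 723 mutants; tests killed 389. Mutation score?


Mutation score = killed / total * 100
Mutation score = 389 / 723 * 100
Mutation score = 53.8%

53.8%


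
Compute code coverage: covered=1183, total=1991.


Coverage = covered / total * 100
Coverage = 1183 / 1991 * 100
Coverage = 59.42%

59.42%


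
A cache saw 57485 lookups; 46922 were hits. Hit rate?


Formula: hit rate = hits / (hits + misses) * 100
hit rate = 46922 / (46922 + 10563) * 100
hit rate = 46922 / 57485 * 100
hit rate = 81.62%

81.62%


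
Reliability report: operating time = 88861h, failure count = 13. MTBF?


Formula: MTBF = Total operating time / Number of failures
MTBF = 88861 / 13
MTBF = 6835.46 hours

6835.46 hours


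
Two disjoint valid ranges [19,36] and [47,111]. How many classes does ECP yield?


Valid ranges: [19,36] and [47,111]
Class 1: x < 19 — invalid
Class 2: 19 ≤ x ≤ 36 — valid
Class 3: 36 < x < 47 — invalid (gap between ranges)
Class 4: 47 ≤ x ≤ 111 — valid
Class 5: x > 111 — invalid
Total equivalence classes: 5

5 equivalence classes


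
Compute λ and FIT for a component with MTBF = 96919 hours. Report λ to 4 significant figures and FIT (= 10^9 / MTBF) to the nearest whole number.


Formula: λ = 1 / MTBF; FIT = λ × 1e9 = 1e9 / MTBF
λ = 1 / 96919 ≈ 1.032e-05 failures/hour
FIT = 1e9 / 96919 ≈ 10318 failures per 1e9 hours (nearest whole number)

λ = 1.032e-05 /h, FIT = 10318


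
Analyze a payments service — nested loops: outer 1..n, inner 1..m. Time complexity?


Reasoning: product of independent bounds
Complexity: O(n*m)

O(n*m)


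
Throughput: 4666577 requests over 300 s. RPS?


Formula: throughput = requests / seconds
throughput = 4666577 / 300
throughput = 15555.26 requests/second

15555.26 requests/second


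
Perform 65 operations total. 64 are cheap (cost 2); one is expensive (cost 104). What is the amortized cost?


Formula: Amortized cost = Total cost / Operations
Total cost = (64 * 2) + (1 * 104)
Total cost = 128 + 104 = 232
Amortized = 232 / 65 = 3.5692

3.5692


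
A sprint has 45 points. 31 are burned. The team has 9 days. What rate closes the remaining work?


Formula: Required rate = Remaining points / Days left
Remaining = 45 - 31 = 14 points
Required rate = 14 / 9 = 1.56 points/day

1.56 points/day


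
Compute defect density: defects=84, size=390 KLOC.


Defect density = defects / KLOC
Defect density = 84 / 390
Defect density = 0.215 defects/KLOC

0.215 defects/KLOC


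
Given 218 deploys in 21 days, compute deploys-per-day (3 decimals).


Formula: deployments per day = releases / days
= 218 / 21
= 10.381 deploys/day
(equivalently, 72.67 deploys/week)

10.381 deploys/day


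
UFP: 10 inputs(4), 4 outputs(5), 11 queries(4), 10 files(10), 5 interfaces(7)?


UFP = EI*4 + EO*5 + EQ*4 + ILF*10 + EIF*7
UFP = 10*4 + 4*5 + 11*4 + 10*10 + 5*7
UFP = 40 + 20 + 44 + 100 + 35
UFP = 239

239


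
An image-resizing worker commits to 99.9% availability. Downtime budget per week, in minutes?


Formula: allowed downtime = period * (100 - SLA) / 100
Period (week) = 10080 minutes
Unavailability fraction = (100 - 99.9) / 100
Allowed downtime = 10080 * (100 - 99.9) / 100
Allowed downtime = 10.08 minutes

10.08 minutes


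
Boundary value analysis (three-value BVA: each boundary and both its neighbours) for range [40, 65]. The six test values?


Range: [40, 65]
Boundaries: just below min, min, min+1, max-1, max, just above max
Values: [39, 40, 41, 64, 65, 66]

[39, 40, 41, 64, 65, 66]


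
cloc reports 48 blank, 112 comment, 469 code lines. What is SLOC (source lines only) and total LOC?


Total LOC = blank + comment + code
Total LOC = 48 + 112 + 469 = 629
SLOC (source only) = code = 469

Total LOC: 629, SLOC: 469


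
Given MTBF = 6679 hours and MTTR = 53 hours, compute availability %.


Availability = MTBF / (MTBF + MTTR)
Availability = 6679 / (6679 + 53)
Availability = 6679 / 6732
Availability = 99.2127%

99.2127%


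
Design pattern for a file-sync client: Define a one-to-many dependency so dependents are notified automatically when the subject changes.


This matches the Observer pattern

Observer


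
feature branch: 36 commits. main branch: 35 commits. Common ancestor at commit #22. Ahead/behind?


Common ancestor: commit #22
feature commits after divergence: 36 - 22 = 14
main commits after divergence: 35 - 22 = 13
feature is 14 commits ahead of main
main is 13 commits ahead of feature

feature ahead: 14, main ahead: 13


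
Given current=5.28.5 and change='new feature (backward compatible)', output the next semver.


Current: 5.28.5
Change category: 'new feature (backward compatible)' → minor bump
SemVer rule: minor bump → increment MINOR, reset PATCH to 0 (MAJOR unchanged)
New: 5.29.0

5.29.0


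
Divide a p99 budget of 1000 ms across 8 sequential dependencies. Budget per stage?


Formula: per_stage = total_budget / stages
per_stage = 1000 / 8
per_stage = 125.0 ms

125.0 ms


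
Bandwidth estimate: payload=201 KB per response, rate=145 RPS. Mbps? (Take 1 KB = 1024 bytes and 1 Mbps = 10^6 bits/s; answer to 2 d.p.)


Formula: Mbps = payload_bytes * RPS * 8 / 1e6
Payload per request = 201 KB = 201 * 1024 = 205824 bytes
Total bytes/sec = 205824 * 145 = 29844480
Total bits/sec = 29844480 * 8 = 238755840
Mbps = 238755840 / 1e6 = 238.76

238.76 Mbps


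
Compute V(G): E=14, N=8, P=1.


Formula: V(G) = E - N + 2P
V(G) = 14 - 8 + 2*1
V(G) = 6 + 2
V(G) = 8

8
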